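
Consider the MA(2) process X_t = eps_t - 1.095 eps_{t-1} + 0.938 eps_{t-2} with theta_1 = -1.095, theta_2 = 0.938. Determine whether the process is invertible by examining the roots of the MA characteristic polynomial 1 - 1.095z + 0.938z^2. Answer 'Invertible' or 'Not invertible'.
\text{Invertible}

The MA(q) characteristic polynomial is P(z) = 1 - 1.095z + 0.938z^2.
Invertibility requires all roots to lie outside the unit circle, i.e. |z| > 1 for every root.
Set 1 + (-1.095) z + (0.938) z^2 = 0, i.e. a z^2 + b z + c = 0 with a = 0.938, b = -1.095, c = 1.
Discriminant D = b^2 - 4ac = (-1.095)^2 - 4*(0.938)*1 = 1.199025 - (3.752) = -2.552975.
D < 0, so the roots are the complex-conjugate pair z = (-b +/- i sqrt(-D)) / (2a) = 0.5837 +/- 0.8517i.
For a conjugate pair |z|^2 = z * conj(z) = (product of roots) = c/a = 1/(0.938) = 1.066098, so |z| = sqrt(1.066098) = 1.0325 for both roots.
Moduli of all roots: 1.0325, 1.0325.
All moduli strictly greater than 1? Yes.
Verdict: Invertible.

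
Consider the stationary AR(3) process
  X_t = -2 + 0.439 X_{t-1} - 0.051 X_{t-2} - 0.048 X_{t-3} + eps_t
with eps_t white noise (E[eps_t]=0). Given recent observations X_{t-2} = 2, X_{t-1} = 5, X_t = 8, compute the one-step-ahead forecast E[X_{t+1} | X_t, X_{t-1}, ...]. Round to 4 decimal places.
E[X_{t+1} \mid \mathcal F_t] = 1.1610

For an AR(p) model X_t = c + sum_i phi_i X_{t-i} + eps_t, the
one-step-ahead conditional mean is
  E[X_{t+1} | X_t, ...] = c + sum_i phi_i X_{t+1-i}.
Substitute known values:
  E[X_{t+1} | ...] = -2 + (0.439) * (8) + (-0.051) * (5) + (-0.048) * (2)
                   = 1.1610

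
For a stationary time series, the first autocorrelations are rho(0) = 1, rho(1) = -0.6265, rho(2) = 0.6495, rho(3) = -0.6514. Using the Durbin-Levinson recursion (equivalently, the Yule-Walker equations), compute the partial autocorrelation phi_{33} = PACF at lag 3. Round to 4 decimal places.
\phi_{33} = -0.3039

The PACF at lag k is phi_{kk}, the last component of the solution
to the Yule-Walker system G_k phi = r_k where
  (G_k)_{ij} = rho(|i - j|), (r_k)_i = rho(i), i,j = 1..k.
Equivalently, Durbin-Levinson gives phi_{kk} iteratively:
  phi_{11} = rho(1)
  phi_{kk} = [rho(k) - sum_{j=1..k-1} phi_{k-1,j} rho(k-j)]
            / [1 - sum_{j=1..k-1} phi_{k-1,j} rho(j)],
  phi_{k,j} = phi_{k-1,j} - phi_{kk} phi_{k-1,k-j},  j = 1..k-1.
Step k = 1:
  phi_11 = rho(1) = -0.6265.
Step k = 2:
  phi_22 = [rho(2) - phi_11 rho(1)] / [1 - phi_11 rho(1)] = [0.6495 - (-0.6265)(-0.6265)] / [1 - (-0.6265)(-0.6265)]
         = 0.25699775 / 0.60749775 = 0.423043.
  Update: phi_21 = phi_11 - phi_22 phi_11 = -0.6265 - (0.423043)(-0.6265) = -0.361463.
Step k = 3:
  phi_33 = [rho(3) - phi_21 rho(2) - phi_22 rho(1)] / [1 - phi_21 rho(1) - phi_22 rho(2)]
    numerator   = -0.6514 - (-0.361463)(0.6495) - (0.423043)(-0.6265) = -0.15159295
    denominator = 1 - (-0.361463)(-0.6265) - (0.423043)(0.6495) = 0.49877662
  phi_33 = -0.15159295 / 0.49877662 = -0.3039.
Therefore phi_{33} = -0.3039.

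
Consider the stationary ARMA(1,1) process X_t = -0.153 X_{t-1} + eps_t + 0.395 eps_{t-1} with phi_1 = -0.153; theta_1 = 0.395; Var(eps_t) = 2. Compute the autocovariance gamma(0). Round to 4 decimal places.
\gamma(0) = 2.1199

Multiply the model equation by X_{t-k} and take expectations. With theta_0 = psi_0 = 1 and psi_j the MA(infinity) weights, this gives
  gamma(k) - sum_i phi_i gamma(k-i) = c_k,
  c_k = sigma^2 * sum_{j=k..q} theta_j psi_{j-k}   (c_k = 0 for k > q),
using gamma(-m) = gamma(m).
psi-weights needed (psi_j = theta_j + sum_i phi_i psi_{j-i}):
  psi_1 = theta_1 + phi_1 = 0.395 + (-0.153) = 0.242
Right-hand sides:
  c_0 = sigma^2 (1 + theta_1 psi_1) = 2 * (1 + (0.395)(0.242)) = 2 * 1.09559 = 2.19118
  c_1 = sigma^2 theta_1 = 2 * (0.395) = 0.79
  c_2 = 0
Equations for k = 0 and k = 1 (AR order 1):
  gamma(0) = phi_1 gamma(1) + c_0
  gamma(1) = phi_1 gamma(0) + c_1
Substituting the second into the first: gamma(0) (1 - phi_1^2) = c_0 + phi_1 c_1, so
  gamma(0) = (c_0 + phi_1 c_1) / (1 - phi_1^2) = (2.19118 + (-0.153)(0.79)) / (1 - (-0.153)^2) = 2.07031 / 0.976591 = 2.119936.
Therefore gamma(0) = 2.1199 (to 4 decimal places).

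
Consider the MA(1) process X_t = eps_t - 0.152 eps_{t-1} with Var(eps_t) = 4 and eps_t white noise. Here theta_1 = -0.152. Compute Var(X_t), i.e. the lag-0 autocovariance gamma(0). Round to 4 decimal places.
\gamma(0) = 4.0924

For an MA(q) process X_t = eps_t + sum_i theta_i eps_{t-i} with
Var(eps_t) = sigma^2, the variance is
  gamma(0) = sigma^2 * (1 + sum_i theta_i^2).
  sum_i theta_i^2 = (-0.152)^2 = 0.023104.
  gamma(0) = 4 * (1 + 0.023104) = 4 * 1.023104 = 4.092416, which rounds to 4.0924.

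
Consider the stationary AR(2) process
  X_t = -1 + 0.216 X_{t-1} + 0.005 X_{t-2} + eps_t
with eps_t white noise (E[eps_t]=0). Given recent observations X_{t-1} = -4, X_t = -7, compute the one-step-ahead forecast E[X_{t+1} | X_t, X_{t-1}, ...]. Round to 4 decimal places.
E[X_{t+1} \mid \mathcal F_t] = -2.5320

For an AR(p) model X_t = c + sum_i phi_i X_{t-i} + eps_t, the
one-step-ahead conditional mean is
  E[X_{t+1} | X_t, ...] = c + sum_i phi_i X_{t+1-i}.
Substitute known values:
  E[X_{t+1} | ...] = -1 + (0.216) * (-7) + (0.005) * (-4)
                   = -2.5320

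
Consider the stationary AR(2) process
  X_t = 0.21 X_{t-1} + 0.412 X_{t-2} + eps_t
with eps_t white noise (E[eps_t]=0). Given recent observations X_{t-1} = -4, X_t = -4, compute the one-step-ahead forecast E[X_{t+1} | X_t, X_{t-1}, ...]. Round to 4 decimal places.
E[X_{t+1} \mid \mathcal F_t] = -2.4880

For an AR(p) model X_t = c + sum_i phi_i X_{t-i} + eps_t, the
one-step-ahead conditional mean is
  E[X_{t+1} | X_t, ...] = c + sum_i phi_i X_{t+1-i}.
Substitute known values:
  E[X_{t+1} | ...] = (0.21) * (-4) + (0.412) * (-4)
                   = -2.4880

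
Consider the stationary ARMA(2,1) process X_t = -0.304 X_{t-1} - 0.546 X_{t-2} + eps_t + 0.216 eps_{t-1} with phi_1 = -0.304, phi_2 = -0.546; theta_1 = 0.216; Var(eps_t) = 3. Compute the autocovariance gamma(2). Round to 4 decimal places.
\gamma(2) = -2.2064

Multiply the model equation by X_{t-k} and take expectations. With theta_0 = psi_0 = 1 and psi_j the MA(infinity) weights, this gives
  gamma(k) - sum_i phi_i gamma(k-i) = c_k,
  c_k = sigma^2 * sum_{j=k..q} theta_j psi_{j-k}   (c_k = 0 for k > q),
using gamma(-m) = gamma(m).
psi-weights needed (psi_j = theta_j + sum_i phi_i psi_{j-i}):
  psi_1 = theta_1 + phi_1 = 0.216 + (-0.304) = -0.088
Right-hand sides:
  c_0 = sigma^2 (1 + theta_1 psi_1) = 3 * (1 + (0.216)(-0.088)) = 3 * 0.980992 = 2.942976
  c_1 = sigma^2 theta_1 = 3 * (0.216) = 0.648
  c_2 = 0
Equations for k = 0, 1, 2 (AR order 2, c_2 = 0):
  (E0) gamma(0) = phi_1 gamma(1) + phi_2 gamma(2) + c_0
  (E1) gamma(1) = phi_1 gamma(0) + phi_2 gamma(1) + c_1
  (E2) gamma(2) = phi_1 gamma(1) + phi_2 gamma(0)
From (E1): gamma(1) = A gamma(0) + B with
  A = phi_1 / (1 - phi_2) = -0.304 / 1.546 = -0.196636,   B = c_1 / (1 - phi_2) = 0.648 / 1.546 = 0.419146.
Insert (E2) into (E0): gamma(0) (1 - phi_2^2) = phi_1 (1 + phi_2) gamma(1) + c_0.
  phi_1 (1 + phi_2) = (-0.304)(0.454) = -0.138016,   1 - phi_2^2 = 0.701884.
Replace gamma(1) by A gamma(0) + B and collect gamma(0):
  gamma(0) [0.701884 - (-0.138016)(-0.196636)] = (-0.138016)(0.419146) + 2.942976
  gamma(0) * 0.674745 = 2.885127
  gamma(0) = 2.885127 / 0.674745 = 4.275878.
  gamma(1) = A gamma(0) + B = (-0.196636)(4.275878) + (0.419146) = -0.421647.
  gamma(2) = phi_1 gamma(1) + phi_2 gamma(0) = (-0.304)(-0.421647) + (-0.546)(4.275878) = -2.206448.
Therefore gamma(2) = -2.2064 (to 4 decimal places).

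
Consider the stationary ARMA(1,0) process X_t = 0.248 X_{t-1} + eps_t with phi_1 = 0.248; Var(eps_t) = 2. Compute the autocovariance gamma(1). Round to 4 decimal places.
\gamma(1) = 0.5285

Multiply the model equation by X_{t-k} and take expectations. With theta_0 = psi_0 = 1 and psi_j the MA(infinity) weights, this gives
  gamma(k) - sum_i phi_i gamma(k-i) = c_k,
  c_k = sigma^2 * sum_{j=k..q} theta_j psi_{j-k}   (c_k = 0 for k > q),
using gamma(-m) = gamma(m).
Pure AR (q = 0): c_0 = sigma^2 = 2, c_k = 0 for k >= 1.
Equations for k = 0 and k = 1 (AR order 1):
  gamma(0) = phi_1 gamma(1) + c_0
  gamma(1) = phi_1 gamma(0) + c_1
Substituting the second into the first: gamma(0) (1 - phi_1^2) = c_0 + phi_1 c_1, so
  gamma(0) = c_0 / (1 - phi_1^2) = 2 / (1 - (0.248)^2) = 2 / 0.938496 = 2.131069.
  gamma(1) = phi_1 gamma(0) = (0.248)(2.131069) = 0.528505.
Therefore gamma(1) = 0.5285 (to 4 decimal places).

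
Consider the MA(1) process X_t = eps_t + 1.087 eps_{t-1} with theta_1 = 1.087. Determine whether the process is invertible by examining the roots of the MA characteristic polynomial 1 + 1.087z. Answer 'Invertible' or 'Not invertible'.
\text{Not invertible}

The MA(q) characteristic polynomial is P(z) = 1 + 1.087z.
Invertibility requires all roots to lie outside the unit circle, i.e. |z| > 1 for every root.
This is linear in z: 1 + (1.087) z = 0  =>  z = -1/(1.087) = -0.919963,  |z| = 0.919963.
Moduli of all roots: 0.9200.
All moduli strictly greater than 1? No.
Verdict: Not invertible.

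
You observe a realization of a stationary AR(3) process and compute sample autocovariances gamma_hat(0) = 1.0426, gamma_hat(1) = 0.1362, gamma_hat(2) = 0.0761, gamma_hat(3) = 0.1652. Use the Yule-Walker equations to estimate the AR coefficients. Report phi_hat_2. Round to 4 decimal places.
\hat\phi_{2} = 0.0390

The Yule-Walker equations for an AR(p) process read, in matrix form,
  Gamma_p phi = r_p,   with   (Gamma_p)_{ij} = gamma(|i - j|),
                       (r_p)_i = gamma(i),   i,j = 1..p.
Substitute the sample gammas (Toeplitz matrix and right-hand side of size 3):
  Gamma_p = [[1.0426, 0.1362, 0.0761], [0.1362, 1.0426, 0.1362], [0.0761, 0.1362, 1.0426]]
  r_p     = [0.1362, 0.0761, 0.1652]
Written out (R1..R3):
  (R1) 1.0426 phi_1 + 0.1362 phi_2 + 0.0761 phi_3 = 0.1362
  (R2) 0.1362 phi_1 + 1.0426 phi_2 + 0.1362 phi_3 = 0.0761
  (R3) 0.0761 phi_1 + 0.1362 phi_2 + 1.0426 phi_3 = 0.1652
Gaussian elimination:
  R2 <- R2 - (0.1362/1.0426) R1 = R2 - (0.130635) R1:  1.024808 phi_2 + 0.126259 phi_3 = 0.058308
  R3 <- R3 - (0.0761/1.0426) R1 = R3 - (0.072991) R1:  0.126259 phi_2 + 1.037045 phi_3 = 0.155259
  R3 <- R3 - (0.126259/1.024808) R2 = R3 - (0.123202) R2:  1.02149 phi_3 = 0.148075
Back-substitution:
  phi_hat_3 = 0.148075 / 1.02149 = 0.14496
  phi_hat_2 = (0.058308 - (0.126259)(0.14496)) / 1.024808 = 0.039037
  phi_hat_1 = (0.1362 - (0.1362)(0.039037) - (0.0761)(0.14496)) / 1.0426 = 0.114955
So phi_hat = [0.1150, 0.0390, 0.1450].
Therefore phi_hat_2 = 0.0390.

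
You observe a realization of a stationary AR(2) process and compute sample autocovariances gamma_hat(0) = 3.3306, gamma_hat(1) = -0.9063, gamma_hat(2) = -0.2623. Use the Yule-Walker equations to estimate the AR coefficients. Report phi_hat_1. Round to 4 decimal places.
\hat\phi_{1} = -0.3170

The Yule-Walker equations for an AR(p) process read, in matrix form,
  Gamma_p phi = r_p,   with   (Gamma_p)_{ij} = gamma(|i - j|),
                       (r_p)_i = gamma(i),   i,j = 1..p.
Substitute the sample gammas (Toeplitz matrix and right-hand side of size 2):
  Gamma_p = [[3.3306, -0.9063], [-0.9063, 3.3306]]
  r_p     = [-0.9063, -0.2623]
Written out:
  3.3306 phi_1 - 0.9063 phi_2 = -0.9063
  -0.9063 phi_1 + 3.3306 phi_2 = -0.2623
Solve by Cramer's rule:
  det = gamma(0)^2 - gamma(1)^2 = (3.3306)^2 - (-0.9063)^2 = 11.09289636 - 0.82137969 = 10.27151667
  phi_hat_1 = [gamma(1) gamma(0) - gamma(1) gamma(2)] / det = [(-0.9063)(3.3306) - (-0.9063)(-0.2623)] / 10.27151667 = -3.25624527 / 10.27151667 = -0.317
  phi_hat_2 = [gamma(0) gamma(2) - gamma(1)^2] / det = [(3.3306)(-0.2623) - (-0.9063)^2] / 10.27151667 = -1.69499607 / 10.27151667 = -0.165
So phi_hat = [-0.3170, -0.1650].
Therefore phi_hat_1 = -0.3170.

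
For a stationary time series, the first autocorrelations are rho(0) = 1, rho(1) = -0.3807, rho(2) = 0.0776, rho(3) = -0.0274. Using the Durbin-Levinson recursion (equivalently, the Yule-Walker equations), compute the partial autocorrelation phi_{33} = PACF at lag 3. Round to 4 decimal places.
\phi_{33} = -0.0300

The PACF at lag k is phi_{kk}, the last component of the solution
to the Yule-Walker system G_k phi = r_k where
  (G_k)_{ij} = rho(|i - j|), (r_k)_i = rho(i), i,j = 1..k.
Equivalently, Durbin-Levinson gives phi_{kk} iteratively:
  phi_{11} = rho(1)
  phi_{kk} = [rho(k) - sum_{j=1..k-1} phi_{k-1,j} rho(k-j)]
            / [1 - sum_{j=1..k-1} phi_{k-1,j} rho(j)],
  phi_{k,j} = phi_{k-1,j} - phi_{kk} phi_{k-1,k-j},  j = 1..k-1.
Step k = 1:
  phi_11 = rho(1) = -0.3807.
Step k = 2:
  phi_22 = [rho(2) - phi_11 rho(1)] / [1 - phi_11 rho(1)] = [0.0776 - (-0.3807)(-0.3807)] / [1 - (-0.3807)(-0.3807)]
         = -0.06733249 / 0.85506751 = -0.078745.
  Update: phi_21 = phi_11 - phi_22 phi_11 = -0.3807 - (-0.078745)(-0.3807) = -0.410678.
Step k = 3:
  phi_33 = [rho(3) - phi_21 rho(2) - phi_22 rho(1)] / [1 - phi_21 rho(1) - phi_22 rho(2)]
    numerator   = -0.0274 - (-0.410678)(0.0776) - (-0.078745)(-0.3807) = -0.02550967
    denominator = 1 - (-0.410678)(-0.3807) - (-0.078745)(0.0776) = 0.8497654
  phi_33 = -0.02550967 / 0.8497654 = -0.03.
Therefore phi_{33} = -0.0300.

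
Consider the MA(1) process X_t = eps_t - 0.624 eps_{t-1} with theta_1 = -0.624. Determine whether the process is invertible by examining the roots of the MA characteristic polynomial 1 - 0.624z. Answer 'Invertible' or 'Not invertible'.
\text{Invertible}

The MA(q) characteristic polynomial is P(z) = 1 - 0.624z.
Invertibility requires all roots to lie outside the unit circle, i.e. |z| > 1 for every root.
This is linear in z: 1 + (-0.624) z = 0  =>  z = -1/(-0.624) = 1.602564,  |z| = 1.602564.
Moduli of all roots: 1.6026.
All moduli strictly greater than 1? Yes.
Verdict: Invertible.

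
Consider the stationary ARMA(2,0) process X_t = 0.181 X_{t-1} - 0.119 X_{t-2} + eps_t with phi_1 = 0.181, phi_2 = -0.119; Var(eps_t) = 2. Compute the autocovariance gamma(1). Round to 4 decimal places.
\gamma(1) = 0.3370

Multiply the model equation by X_{t-k} and take expectations. With theta_0 = psi_0 = 1 and psi_j the MA(infinity) weights, this gives
  gamma(k) - sum_i phi_i gamma(k-i) = c_k,
  c_k = sigma^2 * sum_{j=k..q} theta_j psi_{j-k}   (c_k = 0 for k > q),
using gamma(-m) = gamma(m).
Pure AR (q = 0): c_0 = sigma^2 = 2, c_k = 0 for k >= 1.
Equations for k = 0, 1, 2 (AR order 2, c_2 = 0):
  (E0) gamma(0) = phi_1 gamma(1) + phi_2 gamma(2) + c_0
  (E1) gamma(1) = phi_1 gamma(0) + phi_2 gamma(1) + c_1
  (E2) gamma(2) = phi_1 gamma(1) + phi_2 gamma(0)
From (E1): gamma(1) = A gamma(0) + B with
  A = phi_1 / (1 - phi_2) = 0.181 / 1.119 = 0.161752,   B = c_1 / (1 - phi_2) = 0 / 1.119 = 0.
Insert (E2) into (E0): gamma(0) (1 - phi_2^2) = phi_1 (1 + phi_2) gamma(1) + c_0.
  phi_1 (1 + phi_2) = (0.181)(0.881) = 0.159461,   1 - phi_2^2 = 0.985839.
Replace gamma(1) by A gamma(0) + B and collect gamma(0):
  gamma(0) [0.985839 - (0.159461)(0.161752)] = c_0 = 2
  gamma(0) * 0.960046 = 2
  gamma(0) = 2 / 0.960046 = 2.083234.
  gamma(1) = A gamma(0) = (0.161752)(2.083234) = 0.336966.
Therefore gamma(1) = 0.3370 (to 4 decimal places).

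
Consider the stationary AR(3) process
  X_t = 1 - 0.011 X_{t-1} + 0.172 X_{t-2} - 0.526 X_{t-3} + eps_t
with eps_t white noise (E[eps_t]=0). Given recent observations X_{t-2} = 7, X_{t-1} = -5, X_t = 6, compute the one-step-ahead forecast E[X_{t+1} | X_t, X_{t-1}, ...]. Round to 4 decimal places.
E[X_{t+1} \mid \mathcal F_t] = -3.6080

For an AR(p) model X_t = c + sum_i phi_i X_{t-i} + eps_t, the
one-step-ahead conditional mean is
  E[X_{t+1} | X_t, ...] = c + sum_i phi_i X_{t+1-i}.
Substitute known values:
  E[X_{t+1} | ...] = 1 + (-0.011) * (6) + (0.172) * (-5) + (-0.526) * (7)
                   = -3.6080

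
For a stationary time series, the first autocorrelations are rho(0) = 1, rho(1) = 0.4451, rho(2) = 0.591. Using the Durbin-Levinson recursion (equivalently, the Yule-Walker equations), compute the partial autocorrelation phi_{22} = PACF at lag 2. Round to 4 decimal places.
\phi_{22} = 0.4900

The PACF at lag k is phi_{kk}, the last component of the solution
to the Yule-Walker system G_k phi = r_k where
  (G_k)_{ij} = rho(|i - j|), (r_k)_i = rho(i), i,j = 1..k.
Equivalently, Durbin-Levinson gives phi_{kk} iteratively:
  phi_{11} = rho(1)
  phi_{kk} = [rho(k) - sum_{j=1..k-1} phi_{k-1,j} rho(k-j)]
            / [1 - sum_{j=1..k-1} phi_{k-1,j} rho(j)],
  phi_{k,j} = phi_{k-1,j} - phi_{kk} phi_{k-1,k-j},  j = 1..k-1.
Step k = 1:
  phi_11 = rho(1) = 0.4451.
Step k = 2:
  phi_22 = [rho(2) - phi_11 rho(1)] / [1 - phi_11 rho(1)] = [0.591 - (0.4451)(0.4451)] / [1 - (0.4451)(0.4451)]
         = 0.39288599 / 0.80188599 = 0.49.
Therefore phi_{22} = 0.4900.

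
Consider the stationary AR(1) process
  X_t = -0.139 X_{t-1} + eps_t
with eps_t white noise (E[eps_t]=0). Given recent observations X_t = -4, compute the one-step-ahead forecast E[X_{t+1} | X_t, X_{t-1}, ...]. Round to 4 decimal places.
E[X_{t+1} \mid \mathcal F_t] = 0.5560

For an AR(p) model X_t = c + sum_i phi_i X_{t-i} + eps_t, the
one-step-ahead conditional mean is
  E[X_{t+1} | X_t, ...] = c + sum_i phi_i X_{t+1-i}.
Substitute known values:
  E[X_{t+1} | ...] = (-0.139) * (-4)
                   = 0.5560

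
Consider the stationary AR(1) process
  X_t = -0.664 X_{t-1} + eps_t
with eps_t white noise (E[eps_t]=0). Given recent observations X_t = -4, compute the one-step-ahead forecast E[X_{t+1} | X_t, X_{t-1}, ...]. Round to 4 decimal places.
E[X_{t+1} \mid \mathcal F_t] = 2.6560

For an AR(p) model X_t = c + sum_i phi_i X_{t-i} + eps_t, the
one-step-ahead conditional mean is
  E[X_{t+1} | X_t, ...] = c + sum_i phi_i X_{t+1-i}.
Substitute known values:
  E[X_{t+1} | ...] = (-0.664) * (-4)
                   = 2.6560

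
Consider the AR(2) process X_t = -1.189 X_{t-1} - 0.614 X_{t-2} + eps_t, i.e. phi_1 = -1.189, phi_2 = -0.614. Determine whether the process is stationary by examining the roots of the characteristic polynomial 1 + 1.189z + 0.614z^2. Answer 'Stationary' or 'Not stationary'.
\text{Stationary}

The AR(p) characteristic polynomial is P(z) = 1 + 1.189z + 0.614z^2.
Stationarity requires all roots to lie outside the unit circle, i.e. |z| > 1 for every root.
Set 1 + (1.189) z + (0.614) z^2 = 0, i.e. a z^2 + b z + c = 0 with a = 0.614, b = 1.189, c = 1.
Discriminant D = b^2 - 4ac = (1.189)^2 - 4*(0.614)*1 = 1.413721 - (2.456) = -1.042279.
D < 0, so the roots are the complex-conjugate pair z = (-b +/- i sqrt(-D)) / (2a) = -0.9682 +/- 0.8314i.
For a conjugate pair |z|^2 = z * conj(z) = (product of roots) = c/a = 1/(0.614) = 1.628664, so |z| = sqrt(1.628664) = 1.2762 for both roots.
Moduli of all roots: 1.2762, 1.2762.
All moduli strictly greater than 1? Yes.
Verdict: Stationary.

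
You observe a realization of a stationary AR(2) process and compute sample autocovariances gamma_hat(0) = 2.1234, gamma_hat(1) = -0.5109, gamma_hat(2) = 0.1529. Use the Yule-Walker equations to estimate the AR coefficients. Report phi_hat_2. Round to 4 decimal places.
\hat\phi_{2} = 0.0150

The Yule-Walker equations for an AR(p) process read, in matrix form,
  Gamma_p phi = r_p,   with   (Gamma_p)_{ij} = gamma(|i - j|),
                       (r_p)_i = gamma(i),   i,j = 1..p.
Substitute the sample gammas (Toeplitz matrix and right-hand side of size 2):
  Gamma_p = [[2.1234, -0.5109], [-0.5109, 2.1234]]
  r_p     = [-0.5109, 0.1529]
Written out:
  2.1234 phi_1 - 0.5109 phi_2 = -0.5109
  -0.5109 phi_1 + 2.1234 phi_2 = 0.1529
Solve by Cramer's rule:
  det = gamma(0)^2 - gamma(1)^2 = (2.1234)^2 - (-0.5109)^2 = 4.50882756 - 0.26101881 = 4.24780875
  phi_hat_1 = [gamma(1) gamma(0) - gamma(1) gamma(2)] / det = [(-0.5109)(2.1234) - (-0.5109)(0.1529)] / 4.24780875 = -1.00672845 / 4.24780875 = -0.237
  phi_hat_2 = [gamma(0) gamma(2) - gamma(1)^2] / det = [(2.1234)(0.1529) - (-0.5109)^2] / 4.24780875 = 0.06364905 / 4.24780875 = 0.015
So phi_hat = [-0.2370, 0.0150].
Therefore phi_hat_2 = 0.0150.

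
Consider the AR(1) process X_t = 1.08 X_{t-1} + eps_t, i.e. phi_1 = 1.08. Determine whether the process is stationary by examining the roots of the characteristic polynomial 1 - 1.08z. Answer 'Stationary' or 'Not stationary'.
\text{Not stationary}

The AR(p) characteristic polynomial is P(z) = 1 - 1.08z.
Stationarity requires all roots to lie outside the unit circle, i.e. |z| > 1 for every root.
This is linear in z: 1 + (-1.08) z = 0  =>  z = -1/(-1.08) = 0.925926,  |z| = 0.925926.
Moduli of all roots: 0.9259.
All moduli strictly greater than 1? No.
Verdict: Not stationary.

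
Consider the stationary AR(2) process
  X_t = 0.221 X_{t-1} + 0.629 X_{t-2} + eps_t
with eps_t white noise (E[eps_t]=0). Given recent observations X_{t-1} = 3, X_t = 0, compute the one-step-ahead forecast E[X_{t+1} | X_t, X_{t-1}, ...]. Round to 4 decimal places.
E[X_{t+1} \mid \mathcal F_t] = 1.8870

For an AR(p) model X_t = c + sum_i phi_i X_{t-i} + eps_t, the
one-step-ahead conditional mean is
  E[X_{t+1} | X_t, ...] = c + sum_i phi_i X_{t+1-i}.
Substitute known values:
  E[X_{t+1} | ...] = (0.221) * (0) + (0.629) * (3)
                   = 1.8870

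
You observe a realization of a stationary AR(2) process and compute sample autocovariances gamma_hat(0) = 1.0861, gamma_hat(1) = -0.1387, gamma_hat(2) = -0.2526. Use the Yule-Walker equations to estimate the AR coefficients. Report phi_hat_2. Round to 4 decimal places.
\hat\phi_{2} = -0.2530

The Yule-Walker equations for an AR(p) process read, in matrix form,
  Gamma_p phi = r_p,   with   (Gamma_p)_{ij} = gamma(|i - j|),
                       (r_p)_i = gamma(i),   i,j = 1..p.
Substitute the sample gammas (Toeplitz matrix and right-hand side of size 2):
  Gamma_p = [[1.0861, -0.1387], [-0.1387, 1.0861]]
  r_p     = [-0.1387, -0.2526]
Written out:
  1.0861 phi_1 - 0.1387 phi_2 = -0.1387
  -0.1387 phi_1 + 1.0861 phi_2 = -0.2526
Solve by Cramer's rule:
  det = gamma(0)^2 - gamma(1)^2 = (1.0861)^2 - (-0.1387)^2 = 1.17961321 - 0.01923769 = 1.16037552
  phi_hat_1 = [gamma(1) gamma(0) - gamma(1) gamma(2)] / det = [(-0.1387)(1.0861) - (-0.1387)(-0.2526)] / 1.16037552 = -0.18567769 / 1.16037552 = -0.16
  phi_hat_2 = [gamma(0) gamma(2) - gamma(1)^2] / det = [(1.0861)(-0.2526) - (-0.1387)^2] / 1.16037552 = -0.29358655 / 1.16037552 = -0.253
So phi_hat = [-0.1600, -0.2530].
Therefore phi_hat_2 = -0.2530.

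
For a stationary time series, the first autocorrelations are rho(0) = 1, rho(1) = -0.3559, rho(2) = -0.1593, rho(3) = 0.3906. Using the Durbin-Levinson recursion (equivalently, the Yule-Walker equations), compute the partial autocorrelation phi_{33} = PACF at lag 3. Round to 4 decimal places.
\phi_{33} = 0.2550

The PACF at lag k is phi_{kk}, the last component of the solution
to the Yule-Walker system G_k phi = r_k where
  (G_k)_{ij} = rho(|i - j|), (r_k)_i = rho(i), i,j = 1..k.
Equivalently, Durbin-Levinson gives phi_{kk} iteratively:
  phi_{11} = rho(1)
  phi_{kk} = [rho(k) - sum_{j=1..k-1} phi_{k-1,j} rho(k-j)]
            / [1 - sum_{j=1..k-1} phi_{k-1,j} rho(j)],
  phi_{k,j} = phi_{k-1,j} - phi_{kk} phi_{k-1,k-j},  j = 1..k-1.
Step k = 1:
  phi_11 = rho(1) = -0.3559.
Step k = 2:
  phi_22 = [rho(2) - phi_11 rho(1)] / [1 - phi_11 rho(1)] = [-0.1593 - (-0.3559)(-0.3559)] / [1 - (-0.3559)(-0.3559)]
         = -0.28596481 / 0.87333519 = -0.32744.
  Update: phi_21 = phi_11 - phi_22 phi_11 = -0.3559 - (-0.32744)(-0.3559) = -0.472436.
Step k = 3:
  phi_33 = [rho(3) - phi_21 rho(2) - phi_22 rho(1)] / [1 - phi_21 rho(1) - phi_22 rho(2)]
    numerator   = 0.3906 - (-0.472436)(-0.1593) - (-0.32744)(-0.3559) = 0.1988051
    denominator = 1 - (-0.472436)(-0.3559) - (-0.32744)(-0.1593) = 0.77969889
  phi_33 = 0.1988051 / 0.77969889 = 0.255.
Therefore phi_{33} = 0.2550.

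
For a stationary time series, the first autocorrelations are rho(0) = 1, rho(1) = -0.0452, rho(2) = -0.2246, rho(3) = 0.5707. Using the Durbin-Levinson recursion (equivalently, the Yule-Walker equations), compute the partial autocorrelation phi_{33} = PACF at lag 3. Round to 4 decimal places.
\phi_{33} = 0.5790

The PACF at lag k is phi_{kk}, the last component of the solution
to the Yule-Walker system G_k phi = r_k where
  (G_k)_{ij} = rho(|i - j|), (r_k)_i = rho(i), i,j = 1..k.
Equivalently, Durbin-Levinson gives phi_{kk} iteratively:
  phi_{11} = rho(1)
  phi_{kk} = [rho(k) - sum_{j=1..k-1} phi_{k-1,j} rho(k-j)]
            / [1 - sum_{j=1..k-1} phi_{k-1,j} rho(j)],
  phi_{k,j} = phi_{k-1,j} - phi_{kk} phi_{k-1,k-j},  j = 1..k-1.
Step k = 1:
  phi_11 = rho(1) = -0.0452.
Step k = 2:
  phi_22 = [rho(2) - phi_11 rho(1)] / [1 - phi_11 rho(1)] = [-0.2246 - (-0.0452)(-0.0452)] / [1 - (-0.0452)(-0.0452)]
         = -0.22664304 / 0.99795696 = -0.227107.
  Update: phi_21 = phi_11 - phi_22 phi_11 = -0.0452 - (-0.227107)(-0.0452) = -0.055465.
Step k = 3:
  phi_33 = [rho(3) - phi_21 rho(2) - phi_22 rho(1)] / [1 - phi_21 rho(1) - phi_22 rho(2)]
    numerator   = 0.5707 - (-0.055465)(-0.2246) - (-0.227107)(-0.0452) = 0.54797727
    denominator = 1 - (-0.055465)(-0.0452) - (-0.227107)(-0.2246) = 0.94648473
  phi_33 = 0.54797727 / 0.94648473 = 0.579.
Therefore phi_{33} = 0.5790.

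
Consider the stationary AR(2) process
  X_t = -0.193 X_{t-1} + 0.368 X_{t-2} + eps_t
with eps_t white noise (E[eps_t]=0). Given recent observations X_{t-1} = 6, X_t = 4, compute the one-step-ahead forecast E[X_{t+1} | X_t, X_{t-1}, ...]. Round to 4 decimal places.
E[X_{t+1} \mid \mathcal F_t] = 1.4360

For an AR(p) model X_t = c + sum_i phi_i X_{t-i} + eps_t, the
one-step-ahead conditional mean is
  E[X_{t+1} | X_t, ...] = c + sum_i phi_i X_{t+1-i}.
Substitute known values:
  E[X_{t+1} | ...] = (-0.193) * (4) + (0.368) * (6)
                   = 1.4360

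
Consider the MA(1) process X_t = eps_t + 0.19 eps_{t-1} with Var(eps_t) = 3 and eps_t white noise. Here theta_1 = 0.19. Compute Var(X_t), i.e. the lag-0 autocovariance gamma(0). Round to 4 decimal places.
\gamma(0) = 3.1083

For an MA(q) process X_t = eps_t + sum_i theta_i eps_{t-i} with
Var(eps_t) = sigma^2, the variance is
  gamma(0) = sigma^2 * (1 + sum_i theta_i^2).
  sum_i theta_i^2 = (0.19)^2 = 0.0361.
  gamma(0) = 3 * (1 + 0.0361) = 3 * 1.0361 = 3.1083.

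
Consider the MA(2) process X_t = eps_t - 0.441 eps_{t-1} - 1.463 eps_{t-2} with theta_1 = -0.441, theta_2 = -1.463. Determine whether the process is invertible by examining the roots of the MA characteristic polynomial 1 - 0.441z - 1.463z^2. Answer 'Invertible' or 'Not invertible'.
\text{Not invertible}

The MA(q) characteristic polynomial is P(z) = 1 - 0.441z - 1.463z^2.
Invertibility requires all roots to lie outside the unit circle, i.e. |z| > 1 for every root.
Set 1 + (-0.441) z + (-1.463) z^2 = 0, i.e. a z^2 + b z + c = 0 with a = -1.463, b = -0.441, c = 1.
Discriminant D = b^2 - 4ac = (-0.441)^2 - 4*(-1.463)*1 = 0.194481 - (-5.852) = 6.046481.
D >= 0, so the roots are real: z = (-b +/- sqrt(D)) / (2a) = (0.441 +/- 2.458959) / (-2.926).
  z_1 = (0.441 + 2.458959) / (-2.926) = -0.9911,   |z_1| = 0.9911.
  z_2 = (0.441 - 2.458959) / (-2.926) = 0.6897,   |z_2| = 0.6897.
Moduli of all roots: 0.9911, 0.6897.
All moduli strictly greater than 1? No.
Verdict: Not invertible.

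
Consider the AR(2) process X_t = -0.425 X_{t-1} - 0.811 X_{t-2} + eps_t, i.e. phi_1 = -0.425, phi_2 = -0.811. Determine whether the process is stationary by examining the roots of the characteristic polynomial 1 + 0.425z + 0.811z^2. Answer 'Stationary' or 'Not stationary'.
\text{Stationary}

The AR(p) characteristic polynomial is P(z) = 1 + 0.425z + 0.811z^2.
Stationarity requires all roots to lie outside the unit circle, i.e. |z| > 1 for every root.
Set 1 + (0.425) z + (0.811) z^2 = 0, i.e. a z^2 + b z + c = 0 with a = 0.811, b = 0.425, c = 1.
Discriminant D = b^2 - 4ac = (0.425)^2 - 4*(0.811)*1 = 0.180625 - (3.244) = -3.063375.
D < 0, so the roots are the complex-conjugate pair z = (-b +/- i sqrt(-D)) / (2a) = -0.262 +/- 1.0791i.
For a conjugate pair |z|^2 = z * conj(z) = (product of roots) = c/a = 1/(0.811) = 1.233046, so |z| = sqrt(1.233046) = 1.1104 for both roots.
Moduli of all roots: 1.1104, 1.1104.
All moduli strictly greater than 1? Yes.
Verdict: Stationary.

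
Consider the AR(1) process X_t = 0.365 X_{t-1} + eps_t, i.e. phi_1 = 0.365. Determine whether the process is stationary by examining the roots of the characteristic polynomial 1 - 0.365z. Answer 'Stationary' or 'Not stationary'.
\text{Stationary}

The AR(p) characteristic polynomial is P(z) = 1 - 0.365z.
Stationarity requires all roots to lie outside the unit circle, i.e. |z| > 1 for every root.
This is linear in z: 1 + (-0.365) z = 0  =>  z = -1/(-0.365) = 2.739726,  |z| = 2.739726.
Moduli of all roots: 2.7397.
All moduli strictly greater than 1? Yes.
Verdict: Stationary.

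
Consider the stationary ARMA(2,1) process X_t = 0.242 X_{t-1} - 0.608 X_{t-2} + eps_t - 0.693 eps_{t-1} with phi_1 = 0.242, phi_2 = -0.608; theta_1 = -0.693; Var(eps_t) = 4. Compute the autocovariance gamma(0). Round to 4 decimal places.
\gamma(0) = 8.2567

Multiply the model equation by X_{t-k} and take expectations. With theta_0 = psi_0 = 1 and psi_j the MA(infinity) weights, this gives
  gamma(k) - sum_i phi_i gamma(k-i) = c_k,
  c_k = sigma^2 * sum_{j=k..q} theta_j psi_{j-k}   (c_k = 0 for k > q),
using gamma(-m) = gamma(m).
psi-weights needed (psi_j = theta_j + sum_i phi_i psi_{j-i}):
  psi_1 = theta_1 + phi_1 = -0.693 + (0.242) = -0.451
Right-hand sides:
  c_0 = sigma^2 (1 + theta_1 psi_1) = 4 * (1 + (-0.693)(-0.451)) = 4 * 1.312543 = 5.250172
  c_1 = sigma^2 theta_1 = 4 * (-0.693) = -2.772
  c_2 = 0
Equations for k = 0, 1, 2 (AR order 2, c_2 = 0):
  (E0) gamma(0) = phi_1 gamma(1) + phi_2 gamma(2) + c_0
  (E1) gamma(1) = phi_1 gamma(0) + phi_2 gamma(1) + c_1
  (E2) gamma(2) = phi_1 gamma(1) + phi_2 gamma(0)
From (E1): gamma(1) = A gamma(0) + B with
  A = phi_1 / (1 - phi_2) = 0.242 / 1.608 = 0.150498,   B = c_1 / (1 - phi_2) = -2.772 / 1.608 = -1.723881.
Insert (E2) into (E0): gamma(0) (1 - phi_2^2) = phi_1 (1 + phi_2) gamma(1) + c_0.
  phi_1 (1 + phi_2) = (0.242)(0.392) = 0.094864,   1 - phi_2^2 = 0.630336.
Replace gamma(1) by A gamma(0) + B and collect gamma(0):
  gamma(0) [0.630336 - (0.094864)(0.150498)] = (0.094864)(-1.723881) + 5.250172
  gamma(0) * 0.616059 = 5.086638
  gamma(0) = 5.086638 / 0.616059 = 8.256735.
Therefore gamma(0) = 8.2567 (to 4 decimal places).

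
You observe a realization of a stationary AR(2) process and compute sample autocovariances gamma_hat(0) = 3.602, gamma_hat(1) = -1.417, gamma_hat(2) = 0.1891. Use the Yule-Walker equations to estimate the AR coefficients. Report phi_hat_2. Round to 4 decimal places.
\hat\phi_{2} = -0.1210

The Yule-Walker equations for an AR(p) process read, in matrix form,
  Gamma_p phi = r_p,   with   (Gamma_p)_{ij} = gamma(|i - j|),
                       (r_p)_i = gamma(i),   i,j = 1..p.
Substitute the sample gammas (Toeplitz matrix and right-hand side of size 2):
  Gamma_p = [[3.602, -1.417], [-1.417, 3.602]]
  r_p     = [-1.417, 0.1891]
Written out:
  3.602 phi_1 - 1.417 phi_2 = -1.417
  -1.417 phi_1 + 3.602 phi_2 = 0.1891
Solve by Cramer's rule:
  det = gamma(0)^2 - gamma(1)^2 = (3.602)^2 - (-1.417)^2 = 12.974404 - 2.007889 = 10.966515
  phi_hat_1 = [gamma(1) gamma(0) - gamma(1) gamma(2)] / det = [(-1.417)(3.602) - (-1.417)(0.1891)] / 10.966515 = -4.8360793 / 10.966515 = -0.441
  phi_hat_2 = [gamma(0) gamma(2) - gamma(1)^2] / det = [(3.602)(0.1891) - (-1.417)^2] / 10.966515 = -1.3267508 / 10.966515 = -0.121
So phi_hat = [-0.4410, -0.1210].
Therefore phi_hat_2 = -0.1210.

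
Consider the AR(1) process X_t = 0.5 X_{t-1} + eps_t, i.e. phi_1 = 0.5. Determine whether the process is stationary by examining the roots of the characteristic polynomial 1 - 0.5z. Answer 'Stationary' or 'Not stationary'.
\text{Stationary}

The AR(p) characteristic polynomial is P(z) = 1 - 0.5z.
Stationarity requires all roots to lie outside the unit circle, i.e. |z| > 1 for every root.
This is linear in z: 1 + (-0.5) z = 0  =>  z = -1/(-0.5) = 2,  |z| = 2.
Moduli of all roots: 2.0000.
All moduli strictly greater than 1? Yes.
Verdict: Stationary.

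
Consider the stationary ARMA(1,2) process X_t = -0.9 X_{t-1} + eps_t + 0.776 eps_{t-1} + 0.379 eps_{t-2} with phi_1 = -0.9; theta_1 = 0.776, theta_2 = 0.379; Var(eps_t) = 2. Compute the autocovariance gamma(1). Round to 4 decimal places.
\gamma(1) = -2.6499

Multiply the model equation by X_{t-k} and take expectations. With theta_0 = psi_0 = 1 and psi_j the MA(infinity) weights, this gives
  gamma(k) - sum_i phi_i gamma(k-i) = c_k,
  c_k = sigma^2 * sum_{j=k..q} theta_j psi_{j-k}   (c_k = 0 for k > q),
using gamma(-m) = gamma(m).
psi-weights needed (psi_j = theta_j + sum_i phi_i psi_{j-i}):
  psi_1 = theta_1 + phi_1 = 0.776 + (-0.9) = -0.124
  psi_2 = theta_2 + phi_1 psi_1 = 0.379 + (-0.9)(-0.124) = 0.4906
Right-hand sides:
  c_0 = sigma^2 (1 + theta_1 psi_1 + theta_2 psi_2) = 2 * (1 + (0.776)(-0.124) + (0.379)(0.4906)) = 2 * 1.089713 = 2.179427
  c_1 = sigma^2 (theta_1 + theta_2 psi_1) = 2 * (0.776 + (0.379)(-0.124)) = 1.458008
  c_2 = sigma^2 theta_2 = 2 * (0.379) = 0.758
Equations for k = 0 and k = 1 (AR order 1):
  gamma(0) = phi_1 gamma(1) + c_0
  gamma(1) = phi_1 gamma(0) + c_1
Substituting the second into the first: gamma(0) (1 - phi_1^2) = c_0 + phi_1 c_1, so
  gamma(0) = (c_0 + phi_1 c_1) / (1 - phi_1^2) = (2.179427 + (-0.9)(1.458008)) / (1 - (-0.9)^2) = 0.86722 / 0.19 = 4.564314.
  gamma(1) = phi_1 gamma(0) + c_1 = (-0.9)(4.564314) + (1.458008) = -2.649874.
Therefore gamma(1) = -2.6499 (to 4 decimal places).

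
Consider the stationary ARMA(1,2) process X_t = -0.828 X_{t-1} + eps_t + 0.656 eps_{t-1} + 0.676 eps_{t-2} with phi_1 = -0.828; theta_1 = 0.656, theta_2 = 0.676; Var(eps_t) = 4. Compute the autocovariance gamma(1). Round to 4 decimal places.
\gamma(1) = -8.3067

Multiply the model equation by X_{t-k} and take expectations. With theta_0 = psi_0 = 1 and psi_j the MA(infinity) weights, this gives
  gamma(k) - sum_i phi_i gamma(k-i) = c_k,
  c_k = sigma^2 * sum_{j=k..q} theta_j psi_{j-k}   (c_k = 0 for k > q),
using gamma(-m) = gamma(m).
psi-weights needed (psi_j = theta_j + sum_i phi_i psi_{j-i}):
  psi_1 = theta_1 + phi_1 = 0.656 + (-0.828) = -0.172
  psi_2 = theta_2 + phi_1 psi_1 = 0.676 + (-0.828)(-0.172) = 0.818416
Right-hand sides:
  c_0 = sigma^2 (1 + theta_1 psi_1 + theta_2 psi_2) = 4 * (1 + (0.656)(-0.172) + (0.676)(0.818416)) = 4 * 1.440417 = 5.761669
  c_1 = sigma^2 (theta_1 + theta_2 psi_1) = 4 * (0.656 + (0.676)(-0.172)) = 2.158912
  c_2 = sigma^2 theta_2 = 4 * (0.676) = 2.704
Equations for k = 0 and k = 1 (AR order 1):
  gamma(0) = phi_1 gamma(1) + c_0
  gamma(1) = phi_1 gamma(0) + c_1
Substituting the second into the first: gamma(0) (1 - phi_1^2) = c_0 + phi_1 c_1, so
  gamma(0) = (c_0 + phi_1 c_1) / (1 - phi_1^2) = (5.761669 + (-0.828)(2.158912)) / (1 - (-0.828)^2) = 3.97409 / 0.314416 = 12.639591.
  gamma(1) = phi_1 gamma(0) + c_1 = (-0.828)(12.639591) + (2.158912) = -8.30667.
Therefore gamma(1) = -8.3067 (to 4 decimal places).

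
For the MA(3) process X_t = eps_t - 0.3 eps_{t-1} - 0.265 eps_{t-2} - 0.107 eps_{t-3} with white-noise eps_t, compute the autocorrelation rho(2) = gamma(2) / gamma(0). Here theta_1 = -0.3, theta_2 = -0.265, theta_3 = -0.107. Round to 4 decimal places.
\rho(2) = -0.1988

For an MA(q) process with theta_0 = 1, the autocovariance is
  gamma(k) = sigma^2 * sum_{i=0..q-k} theta_i * theta_{i+k},
and rho(k) = gamma(k) / gamma(0). Sigma^2 cancels.
  numerator   = (1)*(-0.265) + (-0.3)*(-0.107) = -0.2329.
  denominator = (1)^2 + (-0.3)^2 + (-0.265)^2 + (-0.107)^2 = 1.171674.
  rho(2) = -0.2329 / 1.171674 = -0.1988.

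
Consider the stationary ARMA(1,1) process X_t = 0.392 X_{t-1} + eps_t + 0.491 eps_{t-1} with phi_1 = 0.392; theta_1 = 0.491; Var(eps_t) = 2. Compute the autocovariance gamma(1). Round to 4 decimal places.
\gamma(1) = 2.4883

Multiply the model equation by X_{t-k} and take expectations. With theta_0 = psi_0 = 1 and psi_j the MA(infinity) weights, this gives
  gamma(k) - sum_i phi_i gamma(k-i) = c_k,
  c_k = sigma^2 * sum_{j=k..q} theta_j psi_{j-k}   (c_k = 0 for k > q),
using gamma(-m) = gamma(m).
psi-weights needed (psi_j = theta_j + sum_i phi_i psi_{j-i}):
  psi_1 = theta_1 + phi_1 = 0.491 + (0.392) = 0.883
Right-hand sides:
  c_0 = sigma^2 (1 + theta_1 psi_1) = 2 * (1 + (0.491)(0.883)) = 2 * 1.433553 = 2.867106
  c_1 = sigma^2 theta_1 = 2 * (0.491) = 0.982
  c_2 = 0
Equations for k = 0 and k = 1 (AR order 1):
  gamma(0) = phi_1 gamma(1) + c_0
  gamma(1) = phi_1 gamma(0) + c_1
Substituting the second into the first: gamma(0) (1 - phi_1^2) = c_0 + phi_1 c_1, so
  gamma(0) = (c_0 + phi_1 c_1) / (1 - phi_1^2) = (2.867106 + (0.392)(0.982)) / (1 - (0.392)^2) = 3.25205 / 0.846336 = 3.842505.
  gamma(1) = phi_1 gamma(0) + c_1 = (0.392)(3.842505) + (0.982) = 2.488262.
Therefore gamma(1) = 2.4883 (to 4 decimal places).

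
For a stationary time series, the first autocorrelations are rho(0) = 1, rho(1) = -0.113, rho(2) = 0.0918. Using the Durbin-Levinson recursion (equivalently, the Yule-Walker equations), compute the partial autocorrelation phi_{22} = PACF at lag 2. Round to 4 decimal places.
\phi_{22} = 0.0801

The PACF at lag k is phi_{kk}, the last component of the solution
to the Yule-Walker system G_k phi = r_k where
  (G_k)_{ij} = rho(|i - j|), (r_k)_i = rho(i), i,j = 1..k.
Equivalently, Durbin-Levinson gives phi_{kk} iteratively:
  phi_{11} = rho(1)
  phi_{kk} = [rho(k) - sum_{j=1..k-1} phi_{k-1,j} rho(k-j)]
            / [1 - sum_{j=1..k-1} phi_{k-1,j} rho(j)],
  phi_{k,j} = phi_{k-1,j} - phi_{kk} phi_{k-1,k-j},  j = 1..k-1.
Step k = 1:
  phi_11 = rho(1) = -0.113.
Step k = 2:
  phi_22 = [rho(2) - phi_11 rho(1)] / [1 - phi_11 rho(1)] = [0.0918 - (-0.113)(-0.113)] / [1 - (-0.113)(-0.113)]
         = 0.079031 / 0.987231 = 0.0801.
Therefore phi_{22} = 0.0801.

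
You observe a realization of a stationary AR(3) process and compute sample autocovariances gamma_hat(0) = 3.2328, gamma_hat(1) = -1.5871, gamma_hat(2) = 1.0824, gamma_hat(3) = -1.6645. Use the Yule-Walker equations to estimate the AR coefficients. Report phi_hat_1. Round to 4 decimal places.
\hat\phi_{1} = -0.3790

The Yule-Walker equations for an AR(p) process read, in matrix form,
  Gamma_p phi = r_p,   with   (Gamma_p)_{ij} = gamma(|i - j|),
                       (r_p)_i = gamma(i),   i,j = 1..p.
Substitute the sample gammas (Toeplitz matrix and right-hand side of size 3):
  Gamma_p = [[3.2328, -1.5871, 1.0824], [-1.5871, 3.2328, -1.5871], [1.0824, -1.5871, 3.2328]]
  r_p     = [-1.5871, 1.0824, -1.6645]
Written out (R1..R3):
  (R1) 3.2328 phi_1 - 1.5871 phi_2 + 1.0824 phi_3 = -1.5871
  (R2) -1.5871 phi_1 + 3.2328 phi_2 - 1.5871 phi_3 = 1.0824
  (R3) 1.0824 phi_1 - 1.5871 phi_2 + 3.2328 phi_3 = -1.6645
Gaussian elimination:
  R2 <- R2 - (-1.5871/3.2328) R1 = R2 - (-0.490937) R1:  2.453634 phi_2 - 1.05571 phi_3 = 0.303234
  R3 <- R3 - (1.0824/3.2328) R1 = R3 - (0.334818) R1:  -1.05571 phi_2 + 2.870393 phi_3 = -1.13311
  R3 <- R3 - (-1.05571/2.453634) R2 = R3 - (-0.430264) R2:  2.416159 phi_3 = -1.002639
Back-substitution:
  phi_hat_3 = -1.002639 / 2.416159 = -0.414972
  phi_hat_2 = (0.303234 - (-1.05571)(-0.414972)) / 2.453634 = -0.054962
  phi_hat_1 = (-1.5871 - (-1.5871)(-0.054962) - (1.0824)(-0.414972)) / 3.2328 = -0.378979
So phi_hat = [-0.3790, -0.0550, -0.4150].
Therefore phi_hat_1 = -0.3790.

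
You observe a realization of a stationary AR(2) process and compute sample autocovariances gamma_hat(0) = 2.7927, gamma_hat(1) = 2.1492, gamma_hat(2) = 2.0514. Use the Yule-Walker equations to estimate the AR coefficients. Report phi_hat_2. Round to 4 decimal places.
\hat\phi_{2} = 0.3490

The Yule-Walker equations for an AR(p) process read, in matrix form,
  Gamma_p phi = r_p,   with   (Gamma_p)_{ij} = gamma(|i - j|),
                       (r_p)_i = gamma(i),   i,j = 1..p.
Substitute the sample gammas (Toeplitz matrix and right-hand side of size 2):
  Gamma_p = [[2.7927, 2.1492], [2.1492, 2.7927]]
  r_p     = [2.1492, 2.0514]
Written out:
  2.7927 phi_1 + 2.1492 phi_2 = 2.1492
  2.1492 phi_1 + 2.7927 phi_2 = 2.0514
Solve by Cramer's rule:
  det = gamma(0)^2 - gamma(1)^2 = (2.7927)^2 - (2.1492)^2 = 7.79917329 - 4.61906064 = 3.18011265
  phi_hat_1 = [gamma(1) gamma(0) - gamma(1) gamma(2)] / det = [(2.1492)(2.7927) - (2.1492)(2.0514)] / 3.18011265 = 1.59320196 / 3.18011265 = 0.501
  phi_hat_2 = [gamma(0) gamma(2) - gamma(1)^2] / det = [(2.7927)(2.0514) - (2.1492)^2] / 3.18011265 = 1.10988414 / 3.18011265 = 0.349
So phi_hat = [0.5010, 0.3490].
Therefore phi_hat_2 = 0.3490.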